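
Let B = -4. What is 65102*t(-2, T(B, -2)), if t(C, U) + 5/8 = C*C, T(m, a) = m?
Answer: 878877/4 ≈ 2.1972e+5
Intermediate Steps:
t(C, U) = -5/8 + C² (t(C, U) = -5/8 + C*C = -5/8 + C²)
65102*t(-2, T(B, -2)) = 65102*(-5/8 + (-2)²) = 65102*(-5/8 + 4) = 65102*(27/8) = 878877/4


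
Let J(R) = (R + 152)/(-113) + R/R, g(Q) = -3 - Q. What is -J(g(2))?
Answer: 34/113 ≈ 0.30088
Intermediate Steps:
J(R) = -39/113 - R/113 (J(R) = (152 + R)*(-1/113) + 1 = (-152/113 - R/113) + 1 = -39/113 - R/113)
-J(g(2)) = -(-39/113 - (-3 - 1*2)/113) = -(-39/113 - (-3 - 2)/113) = -(-39/113 - 1/113*(-5)) = -(-39/113 + 5/113) = -1*(-34/113) = 34/113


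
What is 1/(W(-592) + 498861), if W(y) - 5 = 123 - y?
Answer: 1/499581 ≈ 2.0017e-6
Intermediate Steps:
W(y) = 128 - y (W(y) = 5 + (123 - y) = 128 - y)
1/(W(-592) + 498861) = 1/((128 - 1*(-592)) + 498861) = 1/((128 + 592) + 498861) = 1/(720 + 498861) = 1/499581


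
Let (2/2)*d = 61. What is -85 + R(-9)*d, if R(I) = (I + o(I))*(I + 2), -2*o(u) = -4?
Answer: 2904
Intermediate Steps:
d = 61
o(u) = 2 (o(u) = -½*(-4) = 2)
R(I) = (2 + I)² (R(I) = (I + 2)*(I + 2) = (2 + I)*(2 + I) = (2 + I)²)
-85 + R(-9)*d = -85 + (4 + (-9)² + 4*(-9))*61 = -85 + (4 + 81 - 36)*61 = -85 + 49*61 = -85 + 2989 = 2904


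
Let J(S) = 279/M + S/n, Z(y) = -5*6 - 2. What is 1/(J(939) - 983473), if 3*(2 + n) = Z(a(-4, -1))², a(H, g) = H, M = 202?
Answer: -51409/50559150193 ≈ -1.0168e-6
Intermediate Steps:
Z(y) = -32 (Z(y) = -30 - 2 = -32)
n = 1018/3 (n = -2 + (⅓)*(-32)² = -2 + (⅓)*1024 = -2 + 1024/3 = 1018/3 ≈ 339.33)
J(S) = 279/202 + 3*S/1018 (J(S) = 279/202 + S/(1018/3) = 279*(1/202) + S*(3/1018) = 279/202 + 3*S/1018)
1/(J(939) - 983473) = 1/((279/202 + (3/1018)*939) - 983473) = 1/((279/202 + 2817/1018) - 983473) = 1/(213264/51409 - 983473) = 1/(-50559150193/51409) = -51409/50559150193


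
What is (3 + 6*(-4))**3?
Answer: -9261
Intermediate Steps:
(3 + 6*(-4))**3 = (3 - 24)**3 = (-21)**3 = -9261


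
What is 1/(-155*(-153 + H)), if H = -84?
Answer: 1/36735 ≈ 2.7222e-5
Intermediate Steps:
1/(-155*(-153 + H)) = 1/(-155*(-153 - 84)) = 1/(-155*(-237)) = 1/36735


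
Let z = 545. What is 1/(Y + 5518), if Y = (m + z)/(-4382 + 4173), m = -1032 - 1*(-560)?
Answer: 209/1153189 ≈ 0.00018124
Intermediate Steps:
m = -472 (m = -1032 + 560 = -472)
Y = -73/209 (Y = (-472 + 545)/(-4382 + 4173) = 73/(-209) = 73*(-1/209) = -73/209 ≈ -0.34928)
1/(Y + 5518) = 1/(-73/209 + 5518) = 1/(1153189/209) = 209/1153189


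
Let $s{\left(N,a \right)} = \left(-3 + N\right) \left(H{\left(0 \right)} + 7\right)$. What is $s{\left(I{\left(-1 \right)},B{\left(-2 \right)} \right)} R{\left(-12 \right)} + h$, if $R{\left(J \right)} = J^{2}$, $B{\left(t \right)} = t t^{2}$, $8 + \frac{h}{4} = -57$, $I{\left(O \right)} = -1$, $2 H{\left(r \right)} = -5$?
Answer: $-2852$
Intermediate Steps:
$H{\left(r \right)} = - \frac{5}{2}$ ($H{\left(r \right)} = \frac{1}{2} \left(-5\right) = - \frac{5}{2}$)
$h = -260$ ($h = -32 + 4 \left(-57\right) = -32 - 228 = -260$)
$B{\left(t \right)} = t^{3}$
$s{\left(N,a \right)} = - \frac{27}{2} + \frac{9 N}{2}$ ($s{\left(N,a \right)} = \left(-3 + N\right) \left(- \frac{5}{2} + 7\right) = \left(-3 + N\right) \frac{9}{2} = - \frac{27}{2} + \frac{9 N}{2}$)
$s{\left(I{\left(-1 \right)},B{\left(-2 \right)} \right)} R{\left(-12 \right)} + h = \left(- \frac{27}{2} + \frac{9}{2} \left(-1\right)\right) \left(-12\right)^{2} - 260 = \left(- \frac{27}{2} - \frac{9}{2}\right) 144 - 260 = \left(-18\right) 144 - 260 = -2592 - 260 = -2852$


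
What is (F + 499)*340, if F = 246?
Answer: 253300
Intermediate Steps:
(F + 499)*340 = (246 + 499)*340 = 745*340 = 253300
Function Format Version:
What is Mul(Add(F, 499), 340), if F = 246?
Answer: 253300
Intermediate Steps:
Mul(Add(F, 499), 340) = Mul(Add(246, 499), 340) = Mul(745, 340) = 253300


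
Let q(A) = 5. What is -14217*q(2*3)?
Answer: -71085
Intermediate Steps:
-14217*q(2*3) = -14217*5 = -71085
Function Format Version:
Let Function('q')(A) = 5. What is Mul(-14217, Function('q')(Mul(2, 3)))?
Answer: -71085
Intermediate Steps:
Mul(-14217, Function('q')(Mul(2, 3))) = Mul(-14217, 5) = -71085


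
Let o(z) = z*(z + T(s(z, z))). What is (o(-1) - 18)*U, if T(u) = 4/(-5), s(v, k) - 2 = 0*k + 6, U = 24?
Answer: -1944/5 ≈ -388.80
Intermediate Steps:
s(v, k) = 8 (s(v, k) = 2 + (0*k + 6) = 2 + (0 + 6) = 2 + 6 = 8)
T(u) = -⅘ (T(u) = 4*(-⅕) = -⅘)
o(z) = z*(-⅘ + z) (o(z) = z*(z - ⅘) = z*(-⅘ + z))
(o(-1) - 18)*U = ((⅕)*(-1)*(-4 + 5*(-1)) - 18)*24 = ((⅕)*(-1)*(-4 - 5) - 18)*24 = ((⅕)*(-1)*(-9) - 18)*24 = (9/5 - 18)*24 = -81/5*24 = -1944/5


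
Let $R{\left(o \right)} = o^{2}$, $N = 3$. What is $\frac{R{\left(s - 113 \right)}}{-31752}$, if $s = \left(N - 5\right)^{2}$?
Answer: $- \frac{11881}{31752} \approx -0.37418$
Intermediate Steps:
$s = 4$ ($s = \left(3 - 5\right)^{2} = \left(-2\right)^{2} = 4$)
$\frac{R{\left(s - 113 \right)}}{-31752} = \frac{\left(4 - 113\right)^{2}}{-31752} = \left(4 - 113\right)^{2} \left(- \frac{1}{31752}\right) = \left(-109\right)^{2} \left(- \frac{1}{31752}\right) = 11881 \left(- \frac{1}{31752}\right) = - \frac{11881}{31752}$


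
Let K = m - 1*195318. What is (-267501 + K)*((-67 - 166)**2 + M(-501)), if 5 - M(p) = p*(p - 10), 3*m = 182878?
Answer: 81061926381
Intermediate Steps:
m = 182878/3 (m = (1/3)*182878 = 182878/3 ≈ 60959.)
M(p) = 5 - p*(-10 + p) (M(p) = 5 - p*(p - 10) = 5 - p*(-10 + p))
K = -403076/3 (K = 182878/3 - 1*195318 = 182878/3 - 195318 = -403076/3 ≈ -1.3436e+5)
(-267501 + K)*((-67 - 166)**2 + M(-501)) = (-267501 - 403076/3)*((-67 - 166)**2 + (5 - 1*(-501)**2 + 10*(-501))) = -1205579*((-233)**2 + (5 - 1*251001 - 5010))/3 = -1205579*(54289 + (5 - 251001 - 5010))/3 = -1205579*(54289 - 256006)/3 = -1205579/3*(-201717) = 81061926381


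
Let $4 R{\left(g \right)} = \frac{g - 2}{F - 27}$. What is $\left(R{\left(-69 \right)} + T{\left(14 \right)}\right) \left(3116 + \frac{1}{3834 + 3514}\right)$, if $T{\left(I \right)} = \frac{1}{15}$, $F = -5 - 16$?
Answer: $\frac{3197859537}{2351360} \approx 1360.0$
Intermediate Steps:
$F = -21$ ($F = -5 - 16 = -21$)
$R{\left(g \right)} = \frac{1}{96} - \frac{g}{192}$ ($R{\left(g \right)} = \frac{\left(g - 2\right) \frac{1}{-21 - 27}}{4} = \frac{\left(-2 + g\right) \frac{1}{-48}}{4} = \frac{\left(-2 + g\right) \left(- \frac{1}{48}\right)}{4} = \frac{\frac{1}{24} - \frac{g}{48}}{4} = \frac{1}{96} - \frac{g}{192}$)
$T{\left(I \right)} = \frac{1}{15}$
$\left(R{\left(-69 \right)} + T{\left(14 \right)}\right) \left(3116 + \frac{1}{3834 + 3514}\right) = \left(\left(\frac{1}{96} - - \frac{23}{64}\right) + \frac{1}{15}\right) \left(3116 + \frac{1}{3834 + 3514}\right) = \left(\left(\frac{1}{96} + \frac{23}{64}\right) + \frac{1}{15}\right) \left(3116 + \frac{1}{7348}\right) = \left(\frac{71}{192} + \frac{1}{15}\right) \left(3116 + \frac{1}{7348}\right) = \frac{419}{960} \cdot \frac{22896369}{7348} = \frac{3197859537}{2351360}$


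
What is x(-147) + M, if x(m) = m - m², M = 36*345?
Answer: -9336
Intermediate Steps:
M = 12420
x(-147) + M = -147*(1 - 1*(-147)) + 12420 = -147*(1 + 147) + 12420 = -147*148 + 12420 = -21756 + 12420 = -9336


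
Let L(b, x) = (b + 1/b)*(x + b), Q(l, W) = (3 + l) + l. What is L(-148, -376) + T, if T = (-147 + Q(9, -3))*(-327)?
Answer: 4394029/37 ≈ 1.1876e+5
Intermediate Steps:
Q(l, W) = 3 + 2*l
L(b, x) = (b + x)*(b + 1/b) (L(b, x) = (b + 1/b)*(b + x) = (b + x)*(b + 1/b))
T = 41202 (T = (-147 + (3 + 2*9))*(-327) = (-147 + (3 + 18))*(-327) = (-147 + 21)*(-327) = -126*(-327) = 41202)
L(-148, -376) + T = (1 + (-148)² - 148*(-376) - 376/(-148)) + 41202 = (1 + 21904 + 55648 - 376*(-1/148)) + 41202 = (1 + 21904 + 55648 + 94/37) + 41202 = 2869555/37 + 41202 = 4394029/37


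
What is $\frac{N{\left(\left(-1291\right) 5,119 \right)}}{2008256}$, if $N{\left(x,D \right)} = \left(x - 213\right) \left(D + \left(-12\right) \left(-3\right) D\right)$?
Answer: $- \frac{7339801}{502064} \approx -14.619$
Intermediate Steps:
$N{\left(x,D \right)} = 37 D \left(-213 + x\right)$ ($N{\left(x,D \right)} = \left(-213 + x\right) \left(D + 36 D\right) = \left(-213 + x\right) 37 D = 37 D \left(-213 + x\right)$)
$\frac{N{\left(\left(-1291\right) 5,119 \right)}}{2008256} = \frac{37 \cdot 119 \left(-213 - 6455\right)}{2008256} = 37 \cdot 119 \left(-213 - 6455\right) \frac{1}{2008256} = 37 \cdot 119 \left(-6668\right) \frac{1}{2008256} = \left(-29359204\right) \frac{1}{2008256} = - \frac{7339801}{502064}$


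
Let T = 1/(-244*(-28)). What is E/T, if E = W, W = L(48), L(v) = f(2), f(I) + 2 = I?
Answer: 0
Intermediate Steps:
f(I) = -2 + I
L(v) = 0 (L(v) = -2 + 2 = 0)
T = 1/6832 ≈ 0.00014637
W = 0
E = 0
E/T = 0/(1/6832) = 0*6832 = 0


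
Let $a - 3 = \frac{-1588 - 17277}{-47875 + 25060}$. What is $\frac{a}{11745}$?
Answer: $\frac{17462}{53592435} \approx 0.00032583$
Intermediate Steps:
$a = \frac{17462}{4563}$ ($a = 3 + \frac{-1588 - 17277}{-47875 + 25060} = 3 - \frac{18865}{-22815} = 3 - - \frac{3773}{4563} = 3 + \frac{3773}{4563} = \frac{17462}{4563} \approx 3.8269$)
$\frac{a}{11745} = \frac{17462}{4563 \cdot 11745} = \frac{17462}{4563} \cdot \frac{1}{11745} = \frac{17462}{53592435}$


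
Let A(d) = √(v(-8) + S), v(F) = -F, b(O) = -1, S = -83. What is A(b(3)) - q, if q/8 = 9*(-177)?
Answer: 12744 + 5*I*√3 ≈ 12744.0 + 8.6602*I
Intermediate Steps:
q = -12744 (q = 8*(9*(-177)) = 8*(-1593) = -12744)
A(d) = 5*I*√3 (A(d) = √(-1*(-8) - 83) = √(8 - 83) = √(-75) = 5*I*√3)
A(b(3)) - q = 5*I*√3 - 1*(-12744) = 5*I*√3 + 12744 = 12744 + 5*I*√3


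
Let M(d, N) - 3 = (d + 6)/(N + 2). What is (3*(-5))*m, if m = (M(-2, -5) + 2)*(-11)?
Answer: 605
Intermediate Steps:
M(d, N) = 3 + (6 + d)/(2 + N) (M(d, N) = 3 + (d + 6)/(N + 2) = 3 + (6 + d)/(2 + N))
m = -121/3 (m = ((12 - 2 + 3*(-5))/(2 - 5) + 2)*(-11) = ((12 - 2 - 15)/(-3) + 2)*(-11) = (-1/3*(-5) + 2)*(-11) = (5/3 + 2)*(-11) = (11/3)*(-11) = -121/3 ≈ -40.333)
(3*(-5))*m = (3*(-5))*(-121/3) = -15*(-121/3) = 605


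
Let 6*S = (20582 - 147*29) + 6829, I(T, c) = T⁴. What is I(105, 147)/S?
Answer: 40516875/1286 ≈ 31506.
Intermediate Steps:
S = 3858 (S = ((20582 - 147*29) + 6829)/6 = ((20582 - 1*4263) + 6829)/6 = ((20582 - 4263) + 6829)/6 = (16319 + 6829)/6 = (⅙)*23148 = 3858)
I(105, 147)/S = 105⁴/3858 = 121550625*(1/3858) = 40516875/1286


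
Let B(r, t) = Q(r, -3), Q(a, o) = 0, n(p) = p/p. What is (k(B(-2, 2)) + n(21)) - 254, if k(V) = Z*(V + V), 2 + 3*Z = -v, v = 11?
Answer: -253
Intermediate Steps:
n(p) = 1
B(r, t) = 0
Z = -13/3 (Z = -2/3 + (-1*11)/3 = -2/3 + (1/3)*(-11) = -2/3 - 11/3 = -13/3 ≈ -4.3333)
k(V) = -26*V/3 (k(V) = -13*(V + V)/3 = -26*V/3)
(k(B(-2, 2)) + n(21)) - 254 = (-26/3*0 + 1) - 254 = (0 + 1) - 254 = 1 - 254 = -253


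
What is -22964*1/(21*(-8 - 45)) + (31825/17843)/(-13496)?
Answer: 789986484881/38288651352 ≈ 20.632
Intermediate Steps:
-22964*1/(21*(-8 - 45)) + (31825/17843)/(-13496) = -22964/(21*(-53)) + (31825*(1/17843))*(-1/13496) = -22964/(-1113) + (31825/17843)*(-1/13496) = -22964*(-1/1113) - 31825/240809128 = 22964/1113 - 31825/240809128 = 789986484881/38288651352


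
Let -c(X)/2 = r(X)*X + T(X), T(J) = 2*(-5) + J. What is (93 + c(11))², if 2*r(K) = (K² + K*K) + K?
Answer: 7246864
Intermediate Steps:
r(K) = K² + K/2 (r(K) = ((K² + K*K) + K)/2 = ((K² + K²) + K)/2 = (2*K² + K)/2 = (K + 2*K²)/2 = K² + K/2)
T(J) = -10 + J
c(X) = 20 - 2*X - 2*X²*(½ + X) (c(X) = -2*((X*(½ + X))*X + (-10 + X)) = -2*(X²*(½ + X) + (-10 + X)) = -2*(-10 + X + X²*(½ + X)) = 20 - 2*X - 2*X²*(½ + X))
(93 + c(11))² = (93 + (20 - 1*11² - 2*11 - 2*11³))² = (93 + (20 - 1*121 - 22 - 2*1331))² = (93 + (20 - 121 - 22 - 2662))² = (93 - 2785)² = (-2692)² = 7246864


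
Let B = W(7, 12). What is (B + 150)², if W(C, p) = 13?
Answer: 26569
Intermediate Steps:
B = 13
(B + 150)² = (13 + 150)² = 163² = 26569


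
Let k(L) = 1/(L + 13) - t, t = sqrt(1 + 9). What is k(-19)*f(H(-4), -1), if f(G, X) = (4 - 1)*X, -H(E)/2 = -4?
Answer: 1/2 + 3*sqrt(10) ≈ 9.9868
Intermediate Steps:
H(E) = 8 (H(E) = -2*(-4) = 8)
t = sqrt(10) ≈ 3.1623
f(G, X) = 3*X
k(L) = 1/(13 + L) - sqrt(10) (k(L) = 1/(L + 13) - sqrt(10) = 1/(13 + L) - sqrt(10))
k(-19)*f(H(-4), -1) = ((1 - 13*sqrt(10) - 1*(-19)*sqrt(10))/(13 - 19))*(3*(-1)) = ((1 - 13*sqrt(10) + 19*sqrt(10))/(-6))*(-3) = -(1 + 6*sqrt(10))/6*(-3) = (-1/6 - sqrt(10))*(-3) = 1/2 + 3*sqrt(10)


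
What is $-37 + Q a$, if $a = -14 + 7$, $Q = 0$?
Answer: $-37$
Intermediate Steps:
$a = -7$
$-37 + Q a = -37 + 0 \left(-7\right) = -37 + 0 = -37$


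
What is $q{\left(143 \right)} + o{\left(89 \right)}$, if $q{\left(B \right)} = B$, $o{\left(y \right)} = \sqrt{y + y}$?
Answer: $143 + \sqrt{178} \approx 156.34$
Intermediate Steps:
$o{\left(y \right)} = \sqrt{2} \sqrt{y}$ ($o{\left(y \right)} = \sqrt{2 y} = \sqrt{2} \sqrt{y}$)
$q{\left(143 \right)} + o{\left(89 \right)} = 143 + \sqrt{2} \sqrt{89} = 143 + \sqrt{178}$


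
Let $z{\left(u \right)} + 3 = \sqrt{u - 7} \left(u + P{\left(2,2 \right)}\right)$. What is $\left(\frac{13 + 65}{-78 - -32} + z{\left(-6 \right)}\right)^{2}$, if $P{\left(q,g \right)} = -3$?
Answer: $- \frac{545373}{529} + \frac{1944 i \sqrt{13}}{23} \approx -1031.0 + 304.75 i$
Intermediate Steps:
$z{\left(u \right)} = -3 + \sqrt{-7 + u} \left(-3 + u\right)$ ($z{\left(u \right)} = -3 + \sqrt{u - 7} \left(u - 3\right) = -3 + \sqrt{-7 + u} \left(-3 + u\right)$)
$\left(\frac{13 + 65}{-78 - -32} + z{\left(-6 \right)}\right)^{2} = \left(\frac{13 + 65}{-78 - -32} - \left(3 + 9 \sqrt{-7 - 6}\right)\right)^{2} = \left(\frac{78}{-78 + 32} - \left(3 + 9 i \sqrt{13}\right)\right)^{2} = \left(\frac{78}{-46} - \left(3 + 9 i \sqrt{13}\right)\right)^{2} = \left(78 \left(- \frac{1}{46}\right) - \left(3 + 9 i \sqrt{13}\right)\right)^{2} = \left(- \frac{39}{23} - \left(3 + 9 i \sqrt{13}\right)\right)^{2} = \left(- \frac{108}{23} - 9 i \sqrt{13}\right)^{2}$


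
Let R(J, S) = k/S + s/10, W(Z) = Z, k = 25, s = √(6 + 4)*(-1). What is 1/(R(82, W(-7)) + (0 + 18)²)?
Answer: 157010/50310441 + 49*√10/50310441 ≈ 0.0031239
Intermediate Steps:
s = -√10 (s = √10*(-1) = -√10 ≈ -3.1623)
R(J, S) = 25/S - √10/10
1/(R(82, W(-7)) + (0 + 18)²) = 1/((25/(-7) - √10/10) + (0 + 18)²) = 1/((25*(-⅐) - √10/10) + 18²) = 1/((-25/7 - √10/10) + 324) = 1/(2243/7 - √10/10)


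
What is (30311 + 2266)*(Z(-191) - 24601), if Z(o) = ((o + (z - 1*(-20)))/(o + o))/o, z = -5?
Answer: -29236853118513/36481 ≈ -8.0143e+8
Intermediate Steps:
Z(o) = (15 + o)/(2*o²) (Z(o) = ((o + (-5 - 1*(-20)))/(o + o))/o = ((o + (-5 + 20))/((2*o)))/o = ((o + 15)*(1/(2*o)))/o = ((15 + o)*(1/(2*o)))/o = ((15 + o)/(2*o))/o = (15 + o)/(2*o²))
(30311 + 2266)*(Z(-191) - 24601) = (30311 + 2266)*((½)*(15 - 191)/(-191)² - 24601) = 32577*((½)*(1/36481)*(-176) - 24601) = 32577*(-88/36481 - 24601) = 32577*(-897469169/36481) = -29236853118513/36481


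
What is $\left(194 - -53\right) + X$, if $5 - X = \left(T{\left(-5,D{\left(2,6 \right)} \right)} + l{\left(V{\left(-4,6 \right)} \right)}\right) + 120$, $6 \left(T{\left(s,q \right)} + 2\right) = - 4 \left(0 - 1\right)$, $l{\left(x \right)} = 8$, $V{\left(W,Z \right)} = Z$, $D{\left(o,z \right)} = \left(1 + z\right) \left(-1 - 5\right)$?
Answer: $\frac{376}{3} \approx 125.33$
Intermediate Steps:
$D{\left(o,z \right)} = -6 - 6 z$ ($D{\left(o,z \right)} = \left(1 + z\right) \left(-6\right) = -6 - 6 z$)
$T{\left(s,q \right)} = - \frac{4}{3}$ ($T{\left(s,q \right)} = -2 + \frac{\left(-4\right) \left(0 - 1\right)}{6} = -2 + \frac{\left(-4\right) \left(-1\right)}{6} = -2 + \frac{1}{6} \cdot 4 = -2 + \frac{2}{3} = - \frac{4}{3}$)
$X = - \frac{365}{3}$ ($X = 5 - \left(\left(- \frac{4}{3} + 8\right) + 120\right) = 5 - \left(\frac{20}{3} + 120\right) = 5 - \frac{380}{3} = - \frac{365}{3} \approx -121.67$)
$\left(194 - -53\right) + X = \left(194 - -53\right) - \frac{365}{3} = \left(194 + 53\right) - \frac{365}{3} = 247 - \frac{365}{3} = \frac{376}{3}$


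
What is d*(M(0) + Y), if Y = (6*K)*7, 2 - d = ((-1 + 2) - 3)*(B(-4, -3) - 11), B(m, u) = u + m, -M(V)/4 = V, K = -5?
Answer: 7140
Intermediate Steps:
M(V) = -4*V
B(m, u) = m + u
d = -34 (d = 2 - ((-1 + 2) - 3)*((-4 - 3) - 11) = 2 - (1 - 3)*(-7 - 11) = 2 - (-2)*(-18) = 2 - 1*36 = 2 - 36 = -34)
Y = -210 (Y = (6*(-5))*7 = -30*7 = -210)
d*(M(0) + Y) = -34*(-4*0 - 210) = -34*(0 - 210) = -34*(-210) = 7140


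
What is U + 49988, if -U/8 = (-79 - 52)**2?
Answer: -87300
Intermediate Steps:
U = -137288 (U = -8*(-79 - 52)**2 = -8*(-131)**2 = -8*17161 = -137288)
U + 49988 = -137288 + 49988 = -87300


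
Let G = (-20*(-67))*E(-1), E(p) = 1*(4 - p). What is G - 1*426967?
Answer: -420267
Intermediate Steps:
E(p) = 4 - p
G = 6700 (G = (-20*(-67))*(4 - 1*(-1)) = 1340*(4 + 1) = 1340*5 = 6700)
G - 1*426967 = 6700 - 1*426967 = 6700 - 426967 = -420267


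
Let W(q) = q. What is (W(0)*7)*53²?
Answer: 0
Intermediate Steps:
(W(0)*7)*53² = (0*7)*53² = 0*2809 = 0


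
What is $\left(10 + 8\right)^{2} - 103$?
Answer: $221$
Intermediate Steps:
$\left(10 + 8\right)^{2} - 103 = 18^{2} - 103 = 324 - 103 = 221$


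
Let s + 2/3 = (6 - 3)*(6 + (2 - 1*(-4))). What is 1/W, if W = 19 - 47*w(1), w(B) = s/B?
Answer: -3/4925 ≈ -0.00060914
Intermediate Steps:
s = 106/3 (s = -2/3 + (6 - 3)*(6 + (2 - 1*(-4))) = -2/3 + 3*(6 + (2 + 4)) = -2/3 + 3*(6 + 6) = -2/3 + 3*12 = -2/3 + 36 = 106/3 ≈ 35.333)
w(B) = 106/(3*B)
W = -4925/3 (W = 19 - 4982/(3*1) = 19 - 4982/3 = -4925/3 ≈ -1641.7)
1/W = 1/(-4925/3) = -3/4925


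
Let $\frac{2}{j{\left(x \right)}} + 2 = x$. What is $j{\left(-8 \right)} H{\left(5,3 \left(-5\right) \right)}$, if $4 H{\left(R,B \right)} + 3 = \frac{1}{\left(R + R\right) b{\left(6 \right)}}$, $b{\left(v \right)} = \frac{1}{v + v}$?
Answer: $\frac{9}{100} \approx 0.09$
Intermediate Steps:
$j{\left(x \right)} = \frac{2}{-2 + x}$
$b{\left(v \right)} = \frac{1}{2 v}$
$H{\left(R,B \right)} = - \frac{3}{4} + \frac{3}{2 R}$ ($H{\left(R,B \right)} = - \frac{3}{4} + \frac{\frac{1}{R + R} \frac{1}{\frac{1}{2} \cdot \frac{1}{6}}}{4} = - \frac{3}{4} + \frac{\frac{1}{2 R} \frac{1}{\frac{1}{2} \cdot \frac{1}{6}}}{4} = - \frac{3}{4} + \frac{\frac{1}{2 R} \frac{1}{\frac{1}{12}}}{4} = - \frac{3}{4} + \frac{\frac{1}{2 R} 12}{4} = - \frac{3}{4} + \frac{6 \frac{1}{R}}{4} = - \frac{3}{4} + \frac{3}{2 R}$)
$j{\left(-8 \right)} H{\left(5,3 \left(-5\right) \right)} = \frac{2}{-2 - 8} \frac{3 \left(2 - 5\right)}{4 \cdot 5} = \frac{2}{-10} \cdot \frac{3}{4} \cdot \frac{1}{5} \left(2 - 5\right) = 2 \left(- \frac{1}{10}\right) \frac{3}{4} \cdot \frac{1}{5} \left(-3\right) = \left(- \frac{1}{5}\right) \left(- \frac{9}{20}\right) = \frac{9}{100}$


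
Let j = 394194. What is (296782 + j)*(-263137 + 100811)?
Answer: -112163370176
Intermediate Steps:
(296782 + j)*(-263137 + 100811) = (296782 + 394194)*(-263137 + 100811) = 690976*(-162326) = -112163370176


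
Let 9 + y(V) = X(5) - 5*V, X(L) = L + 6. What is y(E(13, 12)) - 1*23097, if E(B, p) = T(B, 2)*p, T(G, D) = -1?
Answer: -23035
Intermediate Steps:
X(L) = 6 + L
E(B, p) = -p
y(V) = 2 - 5*V (y(V) = -9 + ((6 + 5) - 5*V) = -9 + (11 - 5*V) = 2 - 5*V)
y(E(13, 12)) - 1*23097 = (2 - (-5)*12) - 1*23097 = (2 - 5*(-12)) - 23097 = (2 + 60) - 23097 = 62 - 23097 = -23035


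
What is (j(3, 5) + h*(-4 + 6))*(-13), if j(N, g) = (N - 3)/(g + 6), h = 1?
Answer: -26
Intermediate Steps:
j(N, g) = (-3 + N)/(6 + g)
(j(3, 5) + h*(-4 + 6))*(-13) = ((-3 + 3)/(6 + 5) + 1*(-4 + 6))*(-13) = (0/11 + 1*2)*(-13) = ((1/11)*0 + 2)*(-13) = (0 + 2)*(-13) = 2*(-13) = -26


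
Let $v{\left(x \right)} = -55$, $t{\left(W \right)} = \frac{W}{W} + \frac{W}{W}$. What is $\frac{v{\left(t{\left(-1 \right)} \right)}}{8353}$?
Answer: $- \frac{55}{8353} \approx -0.0065845$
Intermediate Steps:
$t{\left(W \right)} = 2$ ($t{\left(W \right)} = 1 + 1 = 2$)
$\frac{v{\left(t{\left(-1 \right)} \right)}}{8353} = - \frac{55}{8353}$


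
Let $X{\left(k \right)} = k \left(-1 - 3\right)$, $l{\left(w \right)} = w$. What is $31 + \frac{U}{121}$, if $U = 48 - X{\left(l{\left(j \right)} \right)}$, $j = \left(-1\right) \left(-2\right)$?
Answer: $\frac{3807}{121} \approx 31.463$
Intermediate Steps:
$j = 2$
$X{\left(k \right)} = - 4 k$ ($X{\left(k \right)} = k \left(-4\right) = - 4 k$)
$U = 56$ ($U = 48 - \left(-4\right) 2 = 48 - -8 = 48 + 8 = 56$)
$31 + \frac{U}{121} = 31 + \frac{1}{121} \cdot 56 = 31 + \frac{56}{121} = \frac{3807}{121}$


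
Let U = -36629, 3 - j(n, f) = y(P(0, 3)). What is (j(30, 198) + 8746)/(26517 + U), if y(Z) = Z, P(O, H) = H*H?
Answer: -2185/2528 ≈ -0.86432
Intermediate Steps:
P(O, H) = H²
j(n, f) = -6 (j(n, f) = 3 - 1*3² = 3 - 1*9 = 3 - 9 = -6)
(j(30, 198) + 8746)/(26517 + U) = (-6 + 8746)/(26517 - 36629) = 8740/(-10112) = 8740*(-1/10112) = -2185/2528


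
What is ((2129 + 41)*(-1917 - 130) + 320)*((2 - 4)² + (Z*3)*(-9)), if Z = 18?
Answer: 2140884940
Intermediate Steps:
((2129 + 41)*(-1917 - 130) + 320)*((2 - 4)² + (Z*3)*(-9)) = ((2129 + 41)*(-1917 - 130) + 320)*((2 - 4)² + (18*3)*(-9)) = (2170*(-2047) + 320)*((-2)² + 54*(-9)) = (-4441990 + 320)*(4 - 486) = -4441670*(-482) = 2140884940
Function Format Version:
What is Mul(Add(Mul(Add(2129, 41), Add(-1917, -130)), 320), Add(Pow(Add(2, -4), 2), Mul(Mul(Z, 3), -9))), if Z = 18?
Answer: 2140884940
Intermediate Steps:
Mul(Add(Mul(Add(2129, 41), Add(-1917, -130)), 320), Add(Pow(Add(2, -4), 2), Mul(Mul(Z, 3), -9))) = Mul(Add(Mul(Add(2129, 41), Add(-1917, -130)), 320), Add(Pow(Add(2, -4), 2), Mul(Mul(18, 3), -9))) = Mul(Add(Mul(2170, -2047), 320), Add(Pow(-2, 2), Mul(54, -9))) = Mul(Add(-4441990, 320), Add(4, -486)) = Mul(-4441670, -482) = 2140884940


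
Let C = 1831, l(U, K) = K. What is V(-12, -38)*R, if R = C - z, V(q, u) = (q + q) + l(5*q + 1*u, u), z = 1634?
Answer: -12214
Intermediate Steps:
V(q, u) = u + 2*q (V(q, u) = (q + q) + u = 2*q + u = u + 2*q)
R = 197 (R = 1831 - 1*1634 = 1831 - 1634 = 197)
V(-12, -38)*R = (-38 + 2*(-12))*197 = (-38 - 24)*197 = -62*197 = -12214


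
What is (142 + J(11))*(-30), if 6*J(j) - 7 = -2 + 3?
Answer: -4300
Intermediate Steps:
J(j) = 4/3 (J(j) = 7/6 + (-2 + 3)/6 = 7/6 + (⅙)*1 = 7/6 + ⅙ = 4/3)
(142 + J(11))*(-30) = (142 + 4/3)*(-30) = (430/3)*(-30) = -4300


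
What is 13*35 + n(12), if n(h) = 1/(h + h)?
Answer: 10921/24 ≈ 455.04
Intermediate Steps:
n(h) = 1/(2*h)
13*35 + n(12) = 13*35 + (½)/12 = 455 + (½)*(1/12) = 455 + 1/24 = 10921/24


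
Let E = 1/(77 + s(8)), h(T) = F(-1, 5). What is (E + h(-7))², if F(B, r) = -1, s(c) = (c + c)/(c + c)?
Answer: 5929/6084 ≈ 0.97452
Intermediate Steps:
s(c) = 1 (s(c) = (2*c)/((2*c)) = (2*c)*(1/(2*c)) = 1)
h(T) = -1
E = 1/78 (E = 1/(77 + 1) = 1/78 ≈ 0.012821)
(E + h(-7))² = (1/78 - 1)² = (-77/78)² = 5929/6084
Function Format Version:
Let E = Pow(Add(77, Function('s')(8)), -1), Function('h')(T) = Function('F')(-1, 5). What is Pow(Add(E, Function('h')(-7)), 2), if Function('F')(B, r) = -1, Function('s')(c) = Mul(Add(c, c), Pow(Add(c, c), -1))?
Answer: Rational(5929, 6084) ≈ 0.97452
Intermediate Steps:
Function('s')(c) = 1 (Function('s')(c) = Mul(Mul(2, c), Pow(Mul(2, c), -1)) = Mul(Mul(2, c), Mul(Rational(1, 2), Pow(c, -1))) = 1)
Function('h')(T) = -1
E = Rational(1, 78) (E = Pow(Add(77, 1), -1) = Pow(78, -1) = Rational(1, 78) ≈ 0.012821)
Pow(Add(E, Function('h')(-7)), 2) = Pow(Add(Rational(1, 78), -1), 2) = Pow(Rational(-77, 78), 2) = Rational(5929, 6084)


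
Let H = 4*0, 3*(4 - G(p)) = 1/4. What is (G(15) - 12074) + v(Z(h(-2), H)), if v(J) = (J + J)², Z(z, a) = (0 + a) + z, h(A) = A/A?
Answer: -144793/12 ≈ -12066.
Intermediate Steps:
G(p) = 47/12 (G(p) = 4 - ⅓/4 = 4 - ⅓*¼ = 4 - 1/12 = 47/12)
h(A) = 1
H = 0
Z(z, a) = a + z
v(J) = 4*J² (v(J) = (2*J)² = 4*J²)
(G(15) - 12074) + v(Z(h(-2), H)) = (47/12 - 12074) + 4*(0 + 1)² = -144841/12 + 4*1² = -144841/12 + 4*1 = -144841/12 + 4 = -144793/12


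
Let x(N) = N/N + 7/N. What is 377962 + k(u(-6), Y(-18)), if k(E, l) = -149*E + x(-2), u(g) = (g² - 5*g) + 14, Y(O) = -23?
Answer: 732079/2 ≈ 3.6604e+5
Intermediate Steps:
x(N) = 1 + 7/N
u(g) = 14 + g² - 5*g
k(E, l) = -5/2 - 149*E (k(E, l) = -149*E + (7 - 2)/(-2) = -149*E - ½*5 = -149*E - 5/2 = -5/2 - 149*E)
377962 + k(u(-6), Y(-18)) = 377962 + (-5/2 - 149*(14 + (-6)² - 5*(-6))) = 377962 + (-5/2 - 149*(14 + 36 + 30)) = 377962 + (-5/2 - 149*80) = 377962 + (-5/2 - 11920) = 377962 - 23845/2 = 732079/2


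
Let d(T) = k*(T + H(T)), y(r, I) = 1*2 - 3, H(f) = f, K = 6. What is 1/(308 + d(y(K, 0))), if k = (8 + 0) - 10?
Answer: 1/312 ≈ 0.0032051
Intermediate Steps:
k = -2 (k = 8 - 10 = -2)
y(r, I) = -1 (y(r, I) = 2 - 3 = -1)
d(T) = -4*T (d(T) = -2*(T + T) = -4*T)
1/(308 + d(y(K, 0))) = 1/(308 - 4*(-1)) = 1/(308 + 4) = 1/312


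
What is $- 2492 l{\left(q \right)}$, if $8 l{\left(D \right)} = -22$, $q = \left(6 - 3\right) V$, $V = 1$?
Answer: $6853$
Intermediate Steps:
$q = 3$ ($q = \left(6 - 3\right) 1 = 3 \cdot 1 = 3$)
$l{\left(D \right)} = - \frac{11}{4}$ ($l{\left(D \right)} = \frac{1}{8} \left(-22\right) = - \frac{11}{4}$)
$- 2492 l{\left(q \right)} = \left(-2492\right) \left(- \frac{11}{4}\right) = 6853$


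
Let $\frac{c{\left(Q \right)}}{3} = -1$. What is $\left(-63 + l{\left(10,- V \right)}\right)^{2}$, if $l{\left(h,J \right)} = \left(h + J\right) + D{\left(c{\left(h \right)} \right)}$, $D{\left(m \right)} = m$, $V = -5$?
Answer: $2601$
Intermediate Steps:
$c{\left(Q \right)} = -3$ ($c{\left(Q \right)} = 3 \left(-1\right) = -3$)
$l{\left(h,J \right)} = -3 + J + h$ ($l{\left(h,J \right)} = \left(h + J\right) - 3 = \left(J + h\right) - 3 = -3 + J + h$)
$\left(-63 + l{\left(10,- V \right)}\right)^{2} = \left(-63 - -12\right)^{2} = \left(-63 + \left(-3 + 5 + 10\right)\right)^{2} = \left(-63 + 12\right)^{2} = \left(-51\right)^{2} = 2601$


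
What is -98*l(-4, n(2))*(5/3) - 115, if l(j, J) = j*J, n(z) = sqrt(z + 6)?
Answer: -115 + 3920*sqrt(2)/3 ≈ 1732.9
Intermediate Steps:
n(z) = sqrt(6 + z)
l(j, J) = J*j
-98*l(-4, n(2))*(5/3) - 115 = -98*(sqrt(6 + 2)*(-4))*(5/3) - 115 = -98*(sqrt(8)*(-4))*(5*(1/3)) - 115 = -98*((2*sqrt(2))*(-4))*(5/3) - 115 = -98*-8*sqrt(2)*(5/3) - 115 = -98*(-40*sqrt(2)/3) - 115 = -(-3920)*sqrt(2)/3 - 115 = 3920*sqrt(2)/3 - 115 = -115 + 3920*sqrt(2)/3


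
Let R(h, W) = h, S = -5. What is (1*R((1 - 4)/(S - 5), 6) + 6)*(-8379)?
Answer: -527877/10 ≈ -52788.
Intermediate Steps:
(1*R((1 - 4)/(S - 5), 6) + 6)*(-8379) = (1*((1 - 4)/(-5 - 5)) + 6)*(-8379) = (1*(-3/(-10)) + 6)*(-8379) = (1*(-3*(-⅒)) + 6)*(-8379) = (1*(3/10) + 6)*(-8379) = (3/10 + 6)*(-8379) = (63/10)*(-8379) = -527877/10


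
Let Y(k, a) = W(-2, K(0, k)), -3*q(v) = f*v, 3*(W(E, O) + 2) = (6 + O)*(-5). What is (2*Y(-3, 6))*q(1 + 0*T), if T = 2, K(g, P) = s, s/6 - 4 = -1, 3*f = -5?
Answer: -140/3 ≈ -46.667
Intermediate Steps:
f = -5/3 (f = (1/3)*(-5) = -5/3 ≈ -1.6667)
s = 18 (s = 24 + 6*(-1) = 24 - 6 = 18)
K(g, P) = 18
W(E, O) = -12 - 5*O/3 (W(E, O) = -2 + ((6 + O)*(-5))/3 = -2 + (-30 - 5*O)/3 = -2 + (-10 - 5*O/3) = -12 - 5*O/3)
q(v) = 5*v/9 (q(v) = -(-5)*v/9 = 5*v/9)
Y(k, a) = -42 (Y(k, a) = -12 - 5/3*18 = -12 - 30 = -42)
(2*Y(-3, 6))*q(1 + 0*T) = (2*(-42))*(5*(1 + 0*2)/9) = -140*(1 + 0)/3 = -140/3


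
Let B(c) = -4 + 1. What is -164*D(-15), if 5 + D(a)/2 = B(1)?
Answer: 2624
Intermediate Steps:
B(c) = -3
D(a) = -16 (D(a) = -10 + 2*(-3) = -10 - 6 = -16)
-164*D(-15) = -164*(-16) = 2624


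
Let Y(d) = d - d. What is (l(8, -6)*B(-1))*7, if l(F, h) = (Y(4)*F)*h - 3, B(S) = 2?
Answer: -42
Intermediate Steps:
Y(d) = 0
l(F, h) = -3 (l(F, h) = (0*F)*h - 3 = 0*h - 3 = 0 - 3 = -3)
(l(8, -6)*B(-1))*7 = -3*2*7 = -6*7 = -42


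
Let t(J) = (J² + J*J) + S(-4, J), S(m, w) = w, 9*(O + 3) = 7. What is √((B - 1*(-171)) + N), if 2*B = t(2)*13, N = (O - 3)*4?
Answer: 44/3 ≈ 14.667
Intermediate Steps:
O = -20/9 (O = -3 + (⅑)*7 = -3 + 7/9 = -20/9 ≈ -2.2222)
t(J) = J + 2*J² (t(J) = (J² + J*J) + J = (J² + J²) + J = 2*J² + J = J + 2*J²)
N = -188/9 (N = (-20/9 - 3)*4 = -47/9*4 = -188/9 ≈ -20.889)
B = 65 (B = ((2*(1 + 2*2))*13)/2 = ((2*(1 + 4))*13)/2 = ((2*5)*13)/2 = (10*13)/2 = (½)*130 = 65)
√((B - 1*(-171)) + N) = √((65 - 1*(-171)) - 188/9) = √((65 + 171) - 188/9) = √(236 - 188/9) = √(1936/9) = 44/3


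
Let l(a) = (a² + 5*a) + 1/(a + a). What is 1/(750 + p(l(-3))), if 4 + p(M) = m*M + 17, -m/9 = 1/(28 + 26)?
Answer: 36/27505 ≈ 0.0013089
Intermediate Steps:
l(a) = a² + 1/(2*a) + 5*a (l(a) = (a² + 5*a) + 1/(2*a) = a² + 1/(2*a) + 5*a)
m = -⅙ (m = -9/(28 + 26) = -9/54 = -9*1/54 = -⅙ ≈ -0.16667)
p(M) = 13 - M/6 (p(M) = -4 + (-M/6 + 17) = -4 + (17 - M/6) = 13 - M/6)
1/(750 + p(l(-3))) = 1/(750 + (13 - ((-3)² + (½)/(-3) + 5*(-3))/6)) = 1/(750 + (13 - (9 + (½)*(-⅓) - 15)/6)) = 1/(750 + (13 - (9 - ⅙ - 15)/6)) = 1/(750 + (13 - ⅙*(-37/6))) = 1/(750 + (13 + 37/36)) = 1/(750 + 505/36) = 1/(27505/36) = 36/27505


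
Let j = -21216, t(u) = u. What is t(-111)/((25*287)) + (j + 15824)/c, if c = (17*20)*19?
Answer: -1970233/2317525 ≈ -0.85015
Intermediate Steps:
c = 6460 (c = 340*19 = 6460)
t(-111)/((25*287)) + (j + 15824)/c = -111/(25*287) + (-21216 + 15824)/6460 = -111/7175 - 5392*1/6460 = -111*1/7175 - 1348/1615 = -111/7175 - 1348/1615 = -1970233/2317525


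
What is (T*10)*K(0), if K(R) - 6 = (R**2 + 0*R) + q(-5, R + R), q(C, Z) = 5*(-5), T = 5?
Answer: -950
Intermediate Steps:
q(C, Z) = -25
K(R) = -19 + R**2 (K(R) = 6 + ((R**2 + 0*R) - 25) = 6 + ((R**2 + 0) - 25) = 6 + (R**2 - 25) = 6 + (-25 + R**2) = -19 + R**2)
(T*10)*K(0) = (5*10)*(-19 + 0**2) = 50*(-19 + 0) = 50*(-19) = -950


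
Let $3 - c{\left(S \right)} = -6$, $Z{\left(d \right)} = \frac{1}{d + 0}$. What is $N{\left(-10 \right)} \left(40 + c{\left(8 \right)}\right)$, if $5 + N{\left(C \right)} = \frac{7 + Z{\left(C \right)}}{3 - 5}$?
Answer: $- \frac{8281}{20} \approx -414.05$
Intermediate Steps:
$Z{\left(d \right)} = \frac{1}{d}$
$c{\left(S \right)} = 9$ ($c{\left(S \right)} = 3 - -6 = 3 + 6 = 9$)
$N{\left(C \right)} = - \frac{17}{2} - \frac{1}{2 C}$ ($N{\left(C \right)} = -5 + \frac{7 + \frac{1}{C}}{3 - 5} = -5 + \frac{7 + \frac{1}{C}}{-2} = -5 + \left(7 + \frac{1}{C}\right) \left(- \frac{1}{2}\right) = -5 - \left(\frac{7}{2} + \frac{1}{2 C}\right) = - \frac{17}{2} - \frac{1}{2 C}$)
$N{\left(-10 \right)} \left(40 + c{\left(8 \right)}\right) = \frac{-1 - -170}{2 \left(-10\right)} \left(40 + 9\right) = \frac{1}{2} \left(- \frac{1}{10}\right) \left(-1 + 170\right) 49 = \frac{1}{2} \left(- \frac{1}{10}\right) 169 \cdot 49 = \left(- \frac{169}{20}\right) 49 = - \frac{8281}{20}$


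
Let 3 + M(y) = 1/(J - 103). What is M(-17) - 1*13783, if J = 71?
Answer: -441153/32 ≈ -13786.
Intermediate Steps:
M(y) = -97/32 (M(y) = -3 + 1/(71 - 103) = -3 + 1/(-32) = -3 - 1/32 = -97/32)
M(-17) - 1*13783 = -97/32 - 1*13783 = -97/32 - 13783 = -441153/32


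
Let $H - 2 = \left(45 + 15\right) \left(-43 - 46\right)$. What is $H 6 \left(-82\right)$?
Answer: $2626296$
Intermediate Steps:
$H = -5338$ ($H = 2 + \left(45 + 15\right) \left(-43 - 46\right) = 2 + 60 \left(-89\right) = 2 - 5340 = -5338$)
$H 6 \left(-82\right) = \left(-5338\right) 6 \left(-82\right) = \left(-32028\right) \left(-82\right) = 2626296$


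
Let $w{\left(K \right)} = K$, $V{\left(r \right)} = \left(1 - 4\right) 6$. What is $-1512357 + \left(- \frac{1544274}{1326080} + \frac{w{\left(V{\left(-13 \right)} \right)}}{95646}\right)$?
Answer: $- \frac{15984900837173517}{10569520640} \approx -1.5124 \cdot 10^{6}$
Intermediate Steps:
$V{\left(r \right)} = -18$ ($V{\left(r \right)} = \left(-3\right) 6 = -18$)
$-1512357 + \left(- \frac{1544274}{1326080} + \frac{w{\left(V{\left(-13 \right)} \right)}}{95646}\right) = -1512357 - \left(\frac{3}{15941} + \frac{772137}{663040}\right) = -1512357 - \frac{12310625037}{10569520640} = - \frac{15984900837173517}{10569520640}$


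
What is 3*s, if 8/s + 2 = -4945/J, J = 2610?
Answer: -12528/2033 ≈ -6.1623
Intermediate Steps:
s = -4176/2033 (s = 8/(-2 - 4945/2610) = 8/(-2 - 4945*1/2610) = 8/(-2 - 989/522) = 8/(-2033/522) = 8*(-522/2033) = -4176/2033 ≈ -2.0541)
3*s = 3*(-4176/2033) = -12528/2033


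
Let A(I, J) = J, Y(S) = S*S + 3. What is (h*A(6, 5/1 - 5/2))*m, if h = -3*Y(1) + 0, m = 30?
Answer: -900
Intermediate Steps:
Y(S) = 3 + S² (Y(S) = S² + 3 = 3 + S²)
h = -12 (h = -3*(3 + 1²) + 0 = -3*(3 + 1) + 0 = -3*4 + 0 = -12 + 0 = -12)
(h*A(6, 5/1 - 5/2))*m = -12*(5/1 - 5/2)*30 = -12*(5*1 - 5*½)*30 = -12*(5 - 5/2)*30 = -12*5/2*30 = -30*30 = -900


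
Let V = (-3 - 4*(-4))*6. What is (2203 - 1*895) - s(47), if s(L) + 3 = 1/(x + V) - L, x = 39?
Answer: 158885/117 ≈ 1358.0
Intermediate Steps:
V = 78 (V = (-3 + 16)*6 = 13*6 = 78)
s(L) = -350/117 - L (s(L) = -3 + (1/(39 + 78) - L) = -3 + (1/117 - L) = -350/117 - L)
(2203 - 1*895) - s(47) = (2203 - 1*895) - (-350/117 - 1*47) = (2203 - 895) - (-350/117 - 47) = 1308 - 1*(-5849/117) = 1308 + 5849/117 = 158885/117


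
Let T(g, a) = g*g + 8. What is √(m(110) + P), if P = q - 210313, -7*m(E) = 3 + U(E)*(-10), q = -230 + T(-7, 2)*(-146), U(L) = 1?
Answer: 4*I*√13679 ≈ 467.83*I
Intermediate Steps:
T(g, a) = 8 + g² (T(g, a) = g² + 8 = 8 + g²)
q = -8552 (q = -230 + (8 + (-7)²)*(-146) = -230 + (8 + 49)*(-146) = -230 + 57*(-146) = -230 - 8322 = -8552)
m(E) = 1 (m(E) = -(3 + 1*(-10))/7 = -(3 - 10)/7 = -⅐*(-7) = 1)
P = -218865 (P = -8552 - 210313 = -218865)
√(m(110) + P) = √(1 - 218865) = √(-218864) = 4*I*√13679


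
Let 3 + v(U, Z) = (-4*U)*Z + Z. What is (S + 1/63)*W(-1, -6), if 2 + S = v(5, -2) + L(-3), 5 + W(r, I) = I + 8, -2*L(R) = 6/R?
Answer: -2143/21 ≈ -102.05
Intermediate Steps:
L(R) = -3/R
v(U, Z) = -3 + Z - 4*U*Z (v(U, Z) = -3 + ((-4*U)*Z + Z) = -3 + (-4*U*Z + Z) = -3 + (Z - 4*U*Z) = -3 + Z - 4*U*Z)
W(r, I) = 3 + I (W(r, I) = -5 + (I + 8) = -5 + (8 + I) = 3 + I)
S = 34 (S = -2 + ((-3 - 2 - 4*5*(-2)) - 3/(-3)) = -2 + ((-3 - 2 + 40) - 3*(-⅓)) = -2 + (35 + 1) = -2 + 36 = 34)
(S + 1/63)*W(-1, -6) = (34 + 1/63)*(3 - 6) = (34 + 1/63)*(-3) = (2143/63)*(-3) = -2143/21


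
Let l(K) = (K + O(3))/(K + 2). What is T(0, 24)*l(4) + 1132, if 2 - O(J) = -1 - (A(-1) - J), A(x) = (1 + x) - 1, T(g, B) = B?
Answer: 1144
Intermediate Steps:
A(x) = x
O(J) = 2 - J (O(J) = 2 - (-1 - (-1 - J)) = 2 - (-1 + (1 + J)) = 2 - J)
l(K) = (-1 + K)/(2 + K) (l(K) = (K + (2 - 1*3))/(K + 2) = (K + (2 - 3))/(2 + K) = (K - 1)/(2 + K) = (-1 + K)/(2 + K))
T(0, 24)*l(4) + 1132 = 24*((-1 + 4)/(2 + 4)) + 1132 = 24*(3/6) + 1132 = 24*((⅙)*3) + 1132 = 24*(½) + 1132 = 12 + 1132 = 1144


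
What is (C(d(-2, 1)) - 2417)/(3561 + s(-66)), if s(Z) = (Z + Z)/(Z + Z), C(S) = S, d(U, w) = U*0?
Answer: -2417/3562 ≈ -0.67855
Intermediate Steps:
d(U, w) = 0
s(Z) = 1 (s(Z) = (2*Z)/((2*Z)) = (2*Z)*(1/(2*Z)) = 1)
(C(d(-2, 1)) - 2417)/(3561 + s(-66)) = (0 - 2417)/(3561 + 1) = -2417/3562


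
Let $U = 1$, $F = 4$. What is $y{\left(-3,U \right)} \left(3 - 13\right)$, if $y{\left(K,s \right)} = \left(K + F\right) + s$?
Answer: $-20$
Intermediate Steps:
$y{\left(K,s \right)} = 4 + K + s$ ($y{\left(K,s \right)} = \left(K + 4\right) + s = \left(4 + K\right) + s = 4 + K + s$)
$y{\left(-3,U \right)} \left(3 - 13\right) = \left(4 - 3 + 1\right) \left(3 - 13\right) = 2 \left(-10\right) = -20$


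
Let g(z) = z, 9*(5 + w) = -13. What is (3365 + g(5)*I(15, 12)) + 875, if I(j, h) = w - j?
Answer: 37195/9 ≈ 4132.8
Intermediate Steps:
w = -58/9 (w = -5 + (⅑)*(-13) = -5 - 13/9 = -58/9 ≈ -6.4444)
I(j, h) = -58/9 - j
(3365 + g(5)*I(15, 12)) + 875 = (3365 + 5*(-58/9 - 1*15)) + 875 = (3365 + 5*(-58/9 - 15)) + 875 = (3365 + 5*(-193/9)) + 875 = (3365 - 965/9) + 875 = 29320/9 + 875 = 37195/9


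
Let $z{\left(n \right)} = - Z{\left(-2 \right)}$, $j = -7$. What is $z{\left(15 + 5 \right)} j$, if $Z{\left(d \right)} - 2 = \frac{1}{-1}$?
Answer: $7$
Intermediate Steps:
$Z{\left(d \right)} = 1$ ($Z{\left(d \right)} = 2 + \frac{1}{-1} = 2 - 1 = 1$)
$z{\left(n \right)} = -1$ ($z{\left(n \right)} = \left(-1\right) 1 = -1$)
$z{\left(15 + 5 \right)} j = \left(-1\right) \left(-7\right) = 7$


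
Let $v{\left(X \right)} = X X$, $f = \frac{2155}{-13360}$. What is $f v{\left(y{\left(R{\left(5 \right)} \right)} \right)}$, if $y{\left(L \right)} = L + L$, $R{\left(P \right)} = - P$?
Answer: $- \frac{10775}{668} \approx -16.13$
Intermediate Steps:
$y{\left(L \right)} = 2 L$
$f = - \frac{431}{2672}$ ($f = 2155 \left(- \frac{1}{13360}\right) = - \frac{431}{2672} \approx -0.1613$)
$v{\left(X \right)} = X^{2}$
$f v{\left(y{\left(R{\left(5 \right)} \right)} \right)} = - \frac{431 \left(2 \left(\left(-1\right) 5\right)\right)^{2}}{2672} = - \frac{431 \left(2 \left(-5\right)\right)^{2}}{2672} = - \frac{431 \left(-10\right)^{2}}{2672} = \left(- \frac{431}{2672}\right) 100 = - \frac{10775}{668}$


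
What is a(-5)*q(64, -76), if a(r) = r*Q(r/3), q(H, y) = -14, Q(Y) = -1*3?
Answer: -210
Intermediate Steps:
Q(Y) = -3
a(r) = -3*r (a(r) = r*(-3) = -3*r)
a(-5)*q(64, -76) = -3*(-5)*(-14) = 15*(-14) = -210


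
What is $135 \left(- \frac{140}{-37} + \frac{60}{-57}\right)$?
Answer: $\frac{259200}{703} \approx 368.71$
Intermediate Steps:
$135 \left(- \frac{140}{-37} + \frac{60}{-57}\right) = 135 \left(\left(-140\right) \left(- \frac{1}{37}\right) + 60 \left(- \frac{1}{57}\right)\right) = 135 \left(\frac{140}{37} - \frac{20}{19}\right) = 135 \cdot \frac{1920}{703} = \frac{259200}{703}$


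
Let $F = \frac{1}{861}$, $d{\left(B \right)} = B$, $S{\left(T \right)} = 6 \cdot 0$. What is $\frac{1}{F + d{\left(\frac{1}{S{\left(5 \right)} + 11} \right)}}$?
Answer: $\frac{9471}{872} \approx 10.861$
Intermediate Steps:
$S{\left(T \right)} = 0$
$F = \frac{1}{861} \approx 0.0011614$
$\frac{1}{F + d{\left(\frac{1}{S{\left(5 \right)} + 11} \right)}} = \frac{1}{\frac{1}{861} + \frac{1}{0 + 11}} = \frac{1}{\frac{1}{861} + \frac{1}{11}} = \frac{1}{\frac{872}{9471}} = \frac{9471}{872}$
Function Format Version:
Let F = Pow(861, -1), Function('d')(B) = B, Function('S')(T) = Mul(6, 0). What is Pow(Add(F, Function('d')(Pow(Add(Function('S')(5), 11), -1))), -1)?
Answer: Rational(9471, 872) ≈ 10.861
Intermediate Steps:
Function('S')(T) = 0
F = Rational(1, 861) ≈ 0.0011614
Pow(Add(F, Function('d')(Pow(Add(Function('S')(5), 11), -1))), -1) = Pow(Add(Rational(1, 861), Pow(Add(0, 11), -1)), -1) = Pow(Add(Rational(1, 861), Pow(11, -1)), -1) = Pow(Add(Rational(1, 861), Rational(1, 11)), -1) = Pow(Rational(872, 9471), -1) = Rational(9471, 872)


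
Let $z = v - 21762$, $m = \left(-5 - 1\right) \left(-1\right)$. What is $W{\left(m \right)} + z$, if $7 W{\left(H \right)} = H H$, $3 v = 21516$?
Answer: $- \frac{102094}{7} \approx -14585.0$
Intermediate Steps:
$v = 7172$ ($v = \frac{1}{3} \cdot 21516 = 7172$)
$m = 6$ ($m = \left(-6\right) \left(-1\right) = 6$)
$W{\left(H \right)} = \frac{H^{2}}{7}$ ($W{\left(H \right)} = \frac{H H}{7} = \frac{H^{2}}{7}$)
$z = -14590$ ($z = 7172 - 21762 = -14590$)
$W{\left(m \right)} + z = \frac{6^{2}}{7} - 14590 = \frac{1}{7} \cdot 36 - 14590 = \frac{36}{7} - 14590 = - \frac{102094}{7}$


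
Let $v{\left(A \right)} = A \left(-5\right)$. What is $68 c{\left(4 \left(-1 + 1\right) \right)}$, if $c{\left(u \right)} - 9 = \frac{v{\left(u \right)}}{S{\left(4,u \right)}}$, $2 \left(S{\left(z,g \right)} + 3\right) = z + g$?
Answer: $612$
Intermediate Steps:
$v{\left(A \right)} = - 5 A$
$S{\left(z,g \right)} = -3 + \frac{g}{2} + \frac{z}{2}$ ($S{\left(z,g \right)} = -3 + \frac{z + g}{2} = -3 + \frac{g + z}{2} = -3 + \left(\frac{g}{2} + \frac{z}{2}\right) = -3 + \frac{g}{2} + \frac{z}{2}$)
$c{\left(u \right)} = 9 - \frac{5 u}{-1 + \frac{u}{2}}$ ($c{\left(u \right)} = 9 + \frac{\left(-5\right) u}{-3 + \frac{u}{2} + \frac{1}{2} \cdot 4} = 9 + \frac{\left(-5\right) u}{-3 + \frac{u}{2} + 2} = 9 + \frac{\left(-5\right) u}{-1 + \frac{u}{2}} = 9 - \frac{5 u}{-1 + \frac{u}{2}}$)
$68 c{\left(4 \left(-1 + 1\right) \right)} = 68 \frac{-18 - 4 \left(-1 + 1\right)}{-2 + 4 \left(-1 + 1\right)} = 68 \frac{-18 - 4 \cdot 0}{-2 + 4 \cdot 0} = 68 \frac{-18 - 0}{-2 + 0} = 68 \frac{-18 + 0}{-2} = 68 \left(\left(- \frac{1}{2}\right) \left(-18\right)\right) = 68 \cdot 9 = 612$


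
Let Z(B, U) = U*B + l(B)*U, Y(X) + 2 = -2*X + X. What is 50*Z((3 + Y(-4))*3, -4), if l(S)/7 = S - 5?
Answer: -17000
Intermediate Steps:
l(S) = -35 + 7*S (l(S) = 7*(S - 5) = 7*(-5 + S) = -35 + 7*S)
Y(X) = -2 - X (Y(X) = -2 + (-2*X + X) = -2 - X)
Z(B, U) = B*U + U*(-35 + 7*B) (Z(B, U) = U*B + (-35 + 7*B)*U = B*U + U*(-35 + 7*B))
50*Z((3 + Y(-4))*3, -4) = 50*(-4*(-35 + 8*((3 + (-2 - 1*(-4)))*3))) = 50*(-4*(-35 + 8*((3 + (-2 + 4))*3))) = 50*(-4*(-35 + 8*((3 + 2)*3))) = 50*(-4*(-35 + 8*(5*3))) = 50*(-4*(-35 + 8*15)) = 50*(-4*(-35 + 120)) = 50*(-4*85) = 50*(-340) = -17000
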